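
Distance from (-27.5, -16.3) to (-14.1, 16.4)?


dx=13.4, dy=32.7
d^2 = 13.4^2 + 32.7^2 = 1248.85
d = sqrt(1248.85) = 35.3391

35.3391


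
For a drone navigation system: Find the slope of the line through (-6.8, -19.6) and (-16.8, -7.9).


slope = (y2-y1)/(x2-x1) = ((-7.9)-(-19.6))/((-16.8)-(-6.8)) = 11.7/(-10) = -1.17

-1.17


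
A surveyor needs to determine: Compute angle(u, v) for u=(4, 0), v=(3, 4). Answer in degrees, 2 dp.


u.v = 12, |u| = sqrt(16) = 4, |v| = sqrt(25) = 5
cos(theta) = u.v/(|u||v|) = 12/sqrt(400) = 0.6
theta = acos(0.6) = 53.13 degrees

53.13 degrees


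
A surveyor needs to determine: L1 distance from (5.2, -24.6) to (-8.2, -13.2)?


|5.2-(-8.2)| + |(-24.6)-(-13.2)| = 13.4 + 11.4 = 24.8

24.8


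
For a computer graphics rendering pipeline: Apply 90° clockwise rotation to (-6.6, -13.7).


90° CW: (x,y) -> (y, -x)
(-6.6,-13.7) -> (-13.7, 6.6)

(-13.7, 6.6)


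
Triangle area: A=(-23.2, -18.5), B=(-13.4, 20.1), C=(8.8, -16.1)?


Area = |x_A(y_B-y_C) + x_B(y_C-y_A) + x_C(y_A-y_B)|/2
= |(-839.84) + (-32.16) + (-339.68)|/2
= 1211.68/2 = 605.84

605.84


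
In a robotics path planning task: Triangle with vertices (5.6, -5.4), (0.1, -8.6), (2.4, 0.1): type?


Side lengths squared: AB^2=40.49, BC^2=80.98, CA^2=40.49
Sorted: [40.49, 40.49, 80.98]
By sides: Isosceles, By angles: Right

Isosceles, Right


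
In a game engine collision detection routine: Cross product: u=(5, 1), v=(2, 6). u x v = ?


u x v = u_x*v_y - u_y*v_x = 5*6 - 1*2
= 30 - 2 = 28

28


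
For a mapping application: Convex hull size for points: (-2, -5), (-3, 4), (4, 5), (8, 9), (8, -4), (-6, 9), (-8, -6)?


Convex hull vertices (CCW): (-8, -6), (8, -4), (8, 9), (-6, 9)
Count = 4

4


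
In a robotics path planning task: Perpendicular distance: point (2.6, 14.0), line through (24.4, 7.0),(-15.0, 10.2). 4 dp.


|cross product| = 206.04
|line direction| = sqrt(1562.6) = 39.5297
Distance = 206.04/sqrt(1562.6) = 5.2123

5.2123


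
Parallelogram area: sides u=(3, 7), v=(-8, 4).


|u x v| = |3*4 - 7*(-8)|
= |12 - (-56)| = 68

68


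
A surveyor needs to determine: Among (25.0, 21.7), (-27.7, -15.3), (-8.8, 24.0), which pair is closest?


d(P0,P1) = 64.3917, d(P0,P2) = 33.8782, d(P1,P2) = 43.6085
Closest: P0 and P2

Closest pair: (25.0, 21.7) and (-8.8, 24.0), distance = 33.8782


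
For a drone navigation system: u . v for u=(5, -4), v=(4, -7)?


u . v = u_x*v_x + u_y*v_y = 5*4 + (-4)*(-7)
= 20 + 28 = 48

48


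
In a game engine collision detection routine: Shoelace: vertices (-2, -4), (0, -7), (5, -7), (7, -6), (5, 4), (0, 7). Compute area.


Shoelace sum: ((-2)*(-7) - 0*(-4)) + (0*(-7) - 5*(-7)) + (5*(-6) - 7*(-7)) + (7*4 - 5*(-6)) + (5*7 - 0*4) + (0*(-4) - (-2)*7)
= 175
Area = |175|/2 = 87.5

87.5


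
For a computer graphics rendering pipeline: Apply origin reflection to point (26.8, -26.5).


Reflection over origin: (x,y) -> (-x,-y)
(26.8, -26.5) -> (-26.8, 26.5)

(-26.8, 26.5)


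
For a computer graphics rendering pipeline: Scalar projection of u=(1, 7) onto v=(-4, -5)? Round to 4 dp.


u.v = -39, |v| = sqrt(41) = 6.4031
Scalar projection = u.v / |v| = -39 / sqrt(41) = -6.0908

-6.0908


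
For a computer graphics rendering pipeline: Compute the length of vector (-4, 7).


|u| = sqrt((-4)^2 + 7^2) = sqrt(65) = 8.0623

8.0623


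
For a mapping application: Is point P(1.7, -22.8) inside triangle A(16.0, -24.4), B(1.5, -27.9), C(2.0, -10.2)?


Cross products: AB x AP = -73.25, BC x BP = -0.99, CA x CP = -180.66
All same sign? yes

Yes, inside


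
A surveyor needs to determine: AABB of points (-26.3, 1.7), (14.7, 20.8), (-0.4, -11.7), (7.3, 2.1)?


x range: [-26.3, 14.7]
y range: [-11.7, 20.8]
Bounding box: (-26.3,-11.7) to (14.7,20.8)

(-26.3,-11.7) to (14.7,20.8)


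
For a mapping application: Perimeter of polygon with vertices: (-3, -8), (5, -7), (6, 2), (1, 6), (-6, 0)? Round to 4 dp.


Sides: (-3, -8)->(5, -7): sqrt(65) = 8.062258, (5, -7)->(6, 2): sqrt(82) = 9.055385, (6, 2)->(1, 6): sqrt(41) = 6.403124, (1, 6)->(-6, 0): sqrt(85) = 9.219544, (-6, 0)->(-3, -8): sqrt(73) = 8.544004
Sum = 41.284315
Perimeter = 41.2843

41.2843


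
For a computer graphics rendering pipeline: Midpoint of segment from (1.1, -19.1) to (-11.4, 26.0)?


M = ((1.1+(-11.4))/2, ((-19.1)+26)/2)
= (-5.15, 3.45)

(-5.15, 3.45)


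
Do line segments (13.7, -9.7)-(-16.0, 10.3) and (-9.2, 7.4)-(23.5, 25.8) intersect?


Cross products: d1=-980.53, d2=219.95, d3=-49.87, d4=-1250.35
d1*d2 < 0 and d3*d4 < 0? no

No, they don't intersect


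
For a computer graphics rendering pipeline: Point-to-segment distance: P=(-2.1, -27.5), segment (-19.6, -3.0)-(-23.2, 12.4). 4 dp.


Project P onto AB: t = 0 (clamped to [0,1])
Closest point on segment: (-19.6, -3)
Distance: 30.1081

30.1081


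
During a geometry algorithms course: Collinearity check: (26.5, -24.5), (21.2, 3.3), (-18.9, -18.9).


Cross product: (21.2-26.5)*((-18.9)-(-24.5)) - (3.3-(-24.5))*((-18.9)-26.5)
= 1232.44

No, not collinear


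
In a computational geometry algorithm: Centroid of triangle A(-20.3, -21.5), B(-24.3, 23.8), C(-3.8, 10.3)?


Centroid = ((x_A+x_B+x_C)/3, (y_A+y_B+y_C)/3)
= (((-20.3)+(-24.3)+(-3.8))/3, ((-21.5)+23.8+10.3)/3)
= (-16.1333, 4.2)

(-16.1333, 4.2)


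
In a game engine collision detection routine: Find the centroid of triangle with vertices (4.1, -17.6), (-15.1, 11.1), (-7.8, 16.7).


Centroid = ((x_A+x_B+x_C)/3, (y_A+y_B+y_C)/3)
= ((4.1+(-15.1)+(-7.8))/3, ((-17.6)+11.1+16.7)/3)
= (-6.2667, 3.4)

(-6.2667, 3.4)


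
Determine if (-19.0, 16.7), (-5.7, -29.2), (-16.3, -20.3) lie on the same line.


Cross product: ((-5.7)-(-19))*((-20.3)-16.7) - ((-29.2)-16.7)*((-16.3)-(-19))
= -368.17

No, not collinear


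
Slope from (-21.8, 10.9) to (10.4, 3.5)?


slope = (y2-y1)/(x2-x1) = (3.5-10.9)/(10.4-(-21.8)) = (-7.4)/32.2 = -0.2298

-0.2298


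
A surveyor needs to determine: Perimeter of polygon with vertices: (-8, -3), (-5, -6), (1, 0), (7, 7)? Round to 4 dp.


Sides: (-8, -3)->(-5, -6): sqrt(18) = 4.242641, (-5, -6)->(1, 0): sqrt(72) = 8.485281, (1, 0)->(7, 7): sqrt(85) = 9.219544, (7, 7)->(-8, -3): sqrt(325) = 18.027756
Sum = 39.975222
Perimeter = 39.9752

39.9752


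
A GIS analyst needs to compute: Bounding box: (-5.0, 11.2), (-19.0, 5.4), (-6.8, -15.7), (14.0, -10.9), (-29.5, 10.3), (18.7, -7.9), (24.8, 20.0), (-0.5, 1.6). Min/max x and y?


x range: [-29.5, 24.8]
y range: [-15.7, 20]
Bounding box: (-29.5,-15.7) to (24.8,20)

(-29.5,-15.7) to (24.8,20)


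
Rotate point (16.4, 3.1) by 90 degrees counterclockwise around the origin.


90° CCW: (x,y) -> (-y, x)
(16.4,3.1) -> (-3.1, 16.4)

(-3.1, 16.4)


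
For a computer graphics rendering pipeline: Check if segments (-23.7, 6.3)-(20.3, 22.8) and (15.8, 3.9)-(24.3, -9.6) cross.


Cross products: d1=-512.85, d2=221.4, d3=-757.35, d4=-1491.6
d1*d2 < 0 and d3*d4 < 0? no

No, they don't intersect


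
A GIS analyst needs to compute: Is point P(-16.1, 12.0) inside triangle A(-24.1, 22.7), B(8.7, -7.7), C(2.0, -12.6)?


Cross products: AB x AP = -107.76, BC x BP = -253.51, CA x CP = -3.13
All same sign? yes

Yes, inside


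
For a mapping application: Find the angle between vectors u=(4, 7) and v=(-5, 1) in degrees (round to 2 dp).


u.v = -13, |u| = sqrt(65) = 8.0623, |v| = sqrt(26) = 5.099
cos(theta) = u.v/(|u||v|) = -13/sqrt(1690) = -0.316228
theta = acos(-0.316228) = 108.43 degrees

108.43 degrees


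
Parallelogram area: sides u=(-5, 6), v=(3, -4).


|u x v| = |(-5)*(-4) - 6*3|
= |20 - 18| = 2

2


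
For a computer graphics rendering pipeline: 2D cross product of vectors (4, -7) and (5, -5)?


u x v = u_x*v_y - u_y*v_x = 4*(-5) - (-7)*5
= (-20) - (-35) = 15

15


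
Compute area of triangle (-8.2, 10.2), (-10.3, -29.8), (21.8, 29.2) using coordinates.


Area = |x_A(y_B-y_C) + x_B(y_C-y_A) + x_C(y_A-y_B)|/2
= |483.8 + (-195.7) + 872|/2
= 1160.1/2 = 580.05

580.05


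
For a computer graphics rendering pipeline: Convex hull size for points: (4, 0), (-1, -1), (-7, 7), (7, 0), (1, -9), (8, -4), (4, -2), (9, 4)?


Convex hull vertices (CCW): (-7, 7), (1, -9), (8, -4), (9, 4)
Count = 4

4


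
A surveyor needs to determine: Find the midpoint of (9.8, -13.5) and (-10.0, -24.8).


M = ((9.8+(-10))/2, ((-13.5)+(-24.8))/2)
= (-0.1, -19.15)

(-0.1, -19.15)


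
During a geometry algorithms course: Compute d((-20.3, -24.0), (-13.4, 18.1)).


dx=6.9, dy=42.1
d^2 = 6.9^2 + 42.1^2 = 1820.02
d = sqrt(1820.02) = 42.6617

42.6617


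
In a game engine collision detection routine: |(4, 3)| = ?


|u| = sqrt(4^2 + 3^2) = sqrt(25) = 5

5


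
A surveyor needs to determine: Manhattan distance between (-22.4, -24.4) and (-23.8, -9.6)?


|(-22.4)-(-23.8)| + |(-24.4)-(-9.6)| = 1.4 + 14.8 = 16.2

16.2


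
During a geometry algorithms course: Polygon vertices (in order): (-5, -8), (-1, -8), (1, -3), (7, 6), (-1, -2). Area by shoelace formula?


Shoelace sum: ((-5)*(-8) - (-1)*(-8)) + ((-1)*(-3) - 1*(-8)) + (1*6 - 7*(-3)) + (7*(-2) - (-1)*6) + ((-1)*(-8) - (-5)*(-2))
= 60
Area = |60|/2 = 30

30


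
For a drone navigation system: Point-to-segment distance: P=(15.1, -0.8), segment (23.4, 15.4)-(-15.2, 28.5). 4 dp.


Project P onto AB: t = 0.0651 (clamped to [0,1])
Closest point on segment: (20.8873, 16.2527)
Distance: 18.008

18.008


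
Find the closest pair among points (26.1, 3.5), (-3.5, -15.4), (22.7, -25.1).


d(P0,P1) = 35.1194, d(P0,P2) = 28.8014, d(P1,P2) = 27.938
Closest: P1 and P2

Closest pair: (-3.5, -15.4) and (22.7, -25.1), distance = 27.938


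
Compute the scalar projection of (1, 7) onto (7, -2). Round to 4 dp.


u.v = -7, |v| = sqrt(53) = 7.2801
Scalar projection = u.v / |v| = -7 / sqrt(53) = -0.9615

-0.9615


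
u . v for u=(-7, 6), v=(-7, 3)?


u . v = u_x*v_x + u_y*v_y = (-7)*(-7) + 6*3
= 49 + 18 = 67

67


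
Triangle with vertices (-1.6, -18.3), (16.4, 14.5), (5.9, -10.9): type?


Side lengths squared: AB^2=1399.84, BC^2=755.41, CA^2=111.01
Sorted: [111.01, 755.41, 1399.84]
By sides: Scalene, By angles: Obtuse

Scalene, Obtuse


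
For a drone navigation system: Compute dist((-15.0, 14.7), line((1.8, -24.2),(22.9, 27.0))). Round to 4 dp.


|cross product| = 1680.95
|line direction| = sqrt(3066.65) = 55.3773
Distance = 1680.95/sqrt(3066.65) = 30.3545

30.3545


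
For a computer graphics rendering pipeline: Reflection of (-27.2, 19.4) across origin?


Reflection over origin: (x,y) -> (-x,-y)
(-27.2, 19.4) -> (27.2, -19.4)

(27.2, -19.4)


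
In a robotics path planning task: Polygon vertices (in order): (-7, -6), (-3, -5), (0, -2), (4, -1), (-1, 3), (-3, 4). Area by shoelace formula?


Shoelace sum: ((-7)*(-5) - (-3)*(-6)) + ((-3)*(-2) - 0*(-5)) + (0*(-1) - 4*(-2)) + (4*3 - (-1)*(-1)) + ((-1)*4 - (-3)*3) + ((-3)*(-6) - (-7)*4)
= 93
Area = |93|/2 = 46.5

46.5


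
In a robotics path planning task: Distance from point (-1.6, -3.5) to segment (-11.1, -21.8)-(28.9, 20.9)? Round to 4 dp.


Project P onto AB: t = 0.3393 (clamped to [0,1])
Closest point on segment: (2.4707, -7.3133)
Distance: 5.5778

5.5778


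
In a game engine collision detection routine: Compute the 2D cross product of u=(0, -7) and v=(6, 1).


u x v = u_x*v_y - u_y*v_x = 0*1 - (-7)*6
= 0 - (-42) = 42

42


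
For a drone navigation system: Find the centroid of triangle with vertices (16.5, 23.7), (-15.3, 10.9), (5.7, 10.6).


Centroid = ((x_A+x_B+x_C)/3, (y_A+y_B+y_C)/3)
= ((16.5+(-15.3)+5.7)/3, (23.7+10.9+10.6)/3)
= (2.3, 15.0667)

(2.3, 15.0667)


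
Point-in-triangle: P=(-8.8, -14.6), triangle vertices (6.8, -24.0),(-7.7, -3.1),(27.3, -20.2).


Cross products: AB x AP = 189.74, BC x BP = -421.31, CA x CP = -251.98
All same sign? no

No, outside


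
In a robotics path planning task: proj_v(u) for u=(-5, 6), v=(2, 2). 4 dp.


u.v = 2, |v| = sqrt(8) = 2.8284
Scalar projection = u.v / |v| = 2 / sqrt(8) = 0.7071

0.7071


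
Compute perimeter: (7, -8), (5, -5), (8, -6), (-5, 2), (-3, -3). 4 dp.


Sides: (7, -8)->(5, -5): sqrt(13) = 3.605551, (5, -5)->(8, -6): sqrt(10) = 3.162278, (8, -6)->(-5, 2): sqrt(233) = 15.264338, (-5, 2)->(-3, -3): sqrt(29) = 5.385165, (-3, -3)->(7, -8): sqrt(125) = 11.18034
Sum = 38.597672
Perimeter = 38.5977

38.5977


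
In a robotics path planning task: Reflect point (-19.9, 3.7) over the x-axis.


Reflection over x-axis: (x,y) -> (x,-y)
(-19.9, 3.7) -> (-19.9, -3.7)

(-19.9, -3.7)


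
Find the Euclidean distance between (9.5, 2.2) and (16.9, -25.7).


dx=7.4, dy=-27.9
d^2 = 7.4^2 + (-27.9)^2 = 833.17
d = sqrt(833.17) = 28.8647

28.8647


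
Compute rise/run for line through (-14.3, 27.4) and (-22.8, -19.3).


slope = (y2-y1)/(x2-x1) = ((-19.3)-27.4)/((-22.8)-(-14.3)) = (-46.7)/(-8.5) = 5.4941

5.4941


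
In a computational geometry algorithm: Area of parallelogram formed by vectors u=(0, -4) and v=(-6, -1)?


|u x v| = |0*(-1) - (-4)*(-6)|
= |0 - 24| = 24

24


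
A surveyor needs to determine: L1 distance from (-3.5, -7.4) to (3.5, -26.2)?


|(-3.5)-3.5| + |(-7.4)-(-26.2)| = 7 + 18.8 = 25.8

25.8


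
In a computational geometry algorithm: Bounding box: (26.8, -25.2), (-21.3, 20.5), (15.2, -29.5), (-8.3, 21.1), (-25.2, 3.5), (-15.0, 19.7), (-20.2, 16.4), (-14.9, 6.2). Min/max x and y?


x range: [-25.2, 26.8]
y range: [-29.5, 21.1]
Bounding box: (-25.2,-29.5) to (26.8,21.1)

(-25.2,-29.5) to (26.8,21.1)


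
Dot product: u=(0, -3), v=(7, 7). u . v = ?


u . v = u_x*v_x + u_y*v_y = 0*7 + (-3)*7
= 0 + (-21) = -21

-21


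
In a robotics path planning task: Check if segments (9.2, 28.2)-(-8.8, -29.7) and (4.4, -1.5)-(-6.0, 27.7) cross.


Cross products: d1=-449.04, d2=678.72, d3=256.68, d4=-871.08
d1*d2 < 0 and d3*d4 < 0? yes

Yes, they intersect


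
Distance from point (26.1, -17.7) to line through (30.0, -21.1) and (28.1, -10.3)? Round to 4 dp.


|cross product| = 35.66
|line direction| = sqrt(120.25) = 10.9659
Distance = 35.66/sqrt(120.25) = 3.2519

3.2519


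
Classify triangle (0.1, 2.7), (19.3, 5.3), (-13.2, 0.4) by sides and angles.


Side lengths squared: AB^2=375.4, BC^2=1080.26, CA^2=182.18
Sorted: [182.18, 375.4, 1080.26]
By sides: Scalene, By angles: Obtuse

Scalene, Obtuse


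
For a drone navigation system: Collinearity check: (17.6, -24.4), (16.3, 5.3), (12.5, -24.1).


Cross product: (16.3-17.6)*((-24.1)-(-24.4)) - (5.3-(-24.4))*(12.5-17.6)
= 151.08

No, not collinear


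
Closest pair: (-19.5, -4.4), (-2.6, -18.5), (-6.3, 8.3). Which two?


d(P0,P1) = 22.0095, d(P0,P2) = 18.3175, d(P1,P2) = 27.0542
Closest: P0 and P2

Closest pair: (-19.5, -4.4) and (-6.3, 8.3), distance = 18.3175


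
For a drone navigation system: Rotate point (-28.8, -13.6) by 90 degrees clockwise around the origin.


90° CW: (x,y) -> (y, -x)
(-28.8,-13.6) -> (-13.6, 28.8)

(-13.6, 28.8)


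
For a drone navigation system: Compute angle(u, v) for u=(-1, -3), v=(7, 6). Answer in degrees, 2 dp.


u.v = -25, |u| = sqrt(10) = 3.1623, |v| = sqrt(85) = 9.2195
cos(theta) = u.v/(|u||v|) = -25/sqrt(850) = -0.857493
theta = acos(-0.857493) = 149.04 degrees

149.04 degrees


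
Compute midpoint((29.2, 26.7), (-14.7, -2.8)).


M = ((29.2+(-14.7))/2, (26.7+(-2.8))/2)
= (7.25, 11.95)

(7.25, 11.95)


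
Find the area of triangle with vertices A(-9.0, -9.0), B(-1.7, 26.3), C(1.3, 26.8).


Area = |x_A(y_B-y_C) + x_B(y_C-y_A) + x_C(y_A-y_B)|/2
= |4.5 + (-60.86) + (-45.89)|/2
= 102.25/2 = 51.125

51.125


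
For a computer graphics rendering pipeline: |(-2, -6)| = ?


|u| = sqrt((-2)^2 + (-6)^2) = sqrt(40) = 6.3246

6.3246


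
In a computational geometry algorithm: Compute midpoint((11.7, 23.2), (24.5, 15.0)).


M = ((11.7+24.5)/2, (23.2+15)/2)
= (18.1, 19.1)

(18.1, 19.1)


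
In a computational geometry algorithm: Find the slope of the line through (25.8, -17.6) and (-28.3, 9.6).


slope = (y2-y1)/(x2-x1) = (9.6-(-17.6))/((-28.3)-25.8) = 27.2/(-54.1) = -0.5028

-0.5028


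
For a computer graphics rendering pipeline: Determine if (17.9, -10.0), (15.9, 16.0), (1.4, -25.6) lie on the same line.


Cross product: (15.9-17.9)*((-25.6)-(-10)) - (16-(-10))*(1.4-17.9)
= 460.2

No, not collinear


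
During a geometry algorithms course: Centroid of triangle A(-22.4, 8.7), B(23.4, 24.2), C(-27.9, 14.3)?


Centroid = ((x_A+x_B+x_C)/3, (y_A+y_B+y_C)/3)
= (((-22.4)+23.4+(-27.9))/3, (8.7+24.2+14.3)/3)
= (-8.9667, 15.7333)

(-8.9667, 15.7333)


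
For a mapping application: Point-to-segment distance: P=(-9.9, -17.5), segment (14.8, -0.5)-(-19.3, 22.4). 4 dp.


Project P onto AB: t = 0.2685 (clamped to [0,1])
Closest point on segment: (5.6451, 5.648)
Distance: 27.8833

27.8833


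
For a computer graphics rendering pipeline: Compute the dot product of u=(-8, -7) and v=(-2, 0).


u . v = u_x*v_x + u_y*v_y = (-8)*(-2) + (-7)*0
= 16 + 0 = 16

16


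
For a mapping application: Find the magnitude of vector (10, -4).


|u| = sqrt(10^2 + (-4)^2) = sqrt(116) = 10.7703

10.7703


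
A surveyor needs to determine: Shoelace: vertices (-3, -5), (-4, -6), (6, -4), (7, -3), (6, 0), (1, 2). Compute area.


Shoelace sum: ((-3)*(-6) - (-4)*(-5)) + ((-4)*(-4) - 6*(-6)) + (6*(-3) - 7*(-4)) + (7*0 - 6*(-3)) + (6*2 - 1*0) + (1*(-5) - (-3)*2)
= 91
Area = |91|/2 = 45.5

45.5


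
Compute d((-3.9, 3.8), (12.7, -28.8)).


dx=16.6, dy=-32.6
d^2 = 16.6^2 + (-32.6)^2 = 1338.32
d = sqrt(1338.32) = 36.5831

36.5831


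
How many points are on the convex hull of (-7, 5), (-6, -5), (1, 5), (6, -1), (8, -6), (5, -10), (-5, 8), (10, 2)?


Convex hull vertices (CCW): (-7, 5), (-6, -5), (5, -10), (8, -6), (10, 2), (-5, 8)
Count = 6

6


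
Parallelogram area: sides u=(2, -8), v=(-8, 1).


|u x v| = |2*1 - (-8)*(-8)|
= |2 - 64| = 62

62


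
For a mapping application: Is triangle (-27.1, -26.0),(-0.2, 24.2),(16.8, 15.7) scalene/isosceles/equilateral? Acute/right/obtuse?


Side lengths squared: AB^2=3243.65, BC^2=361.25, CA^2=3666.1
Sorted: [361.25, 3243.65, 3666.1]
By sides: Scalene, By angles: Obtuse

Scalene, Obtuse


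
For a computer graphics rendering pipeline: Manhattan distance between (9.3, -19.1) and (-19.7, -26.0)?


|9.3-(-19.7)| + |(-19.1)-(-26)| = 29 + 6.9 = 35.9

35.9


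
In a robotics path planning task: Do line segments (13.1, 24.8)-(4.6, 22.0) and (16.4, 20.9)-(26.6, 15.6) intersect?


Cross products: d1=22.29, d2=-51.32, d3=42.39, d4=116
d1*d2 < 0 and d3*d4 < 0? no

No, they don't intersect


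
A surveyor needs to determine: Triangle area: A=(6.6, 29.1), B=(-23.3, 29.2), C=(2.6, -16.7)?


Area = |x_A(y_B-y_C) + x_B(y_C-y_A) + x_C(y_A-y_B)|/2
= |302.94 + 1067.14 + (-0.26)|/2
= 1369.82/2 = 684.91

684.91


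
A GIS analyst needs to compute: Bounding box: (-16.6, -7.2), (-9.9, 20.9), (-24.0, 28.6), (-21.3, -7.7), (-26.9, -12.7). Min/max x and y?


x range: [-26.9, -9.9]
y range: [-12.7, 28.6]
Bounding box: (-26.9,-12.7) to (-9.9,28.6)

(-26.9,-12.7) to (-9.9,28.6)


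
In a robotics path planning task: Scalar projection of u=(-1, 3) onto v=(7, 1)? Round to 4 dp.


u.v = -4, |v| = sqrt(50) = 7.0711
Scalar projection = u.v / |v| = -4 / sqrt(50) = -0.5657

-0.5657


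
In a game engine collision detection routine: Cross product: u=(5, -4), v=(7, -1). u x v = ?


u x v = u_x*v_y - u_y*v_x = 5*(-1) - (-4)*7
= (-5) - (-28) = 23

23


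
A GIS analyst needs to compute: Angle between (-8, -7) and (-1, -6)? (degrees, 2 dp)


u.v = 50, |u| = sqrt(113) = 10.6301, |v| = sqrt(37) = 6.0828
cos(theta) = u.v/(|u||v|) = 50/sqrt(4181) = 0.773268
theta = acos(0.773268) = 39.35 degrees

39.35 degrees


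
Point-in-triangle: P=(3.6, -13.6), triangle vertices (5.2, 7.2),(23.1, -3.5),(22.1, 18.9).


Cross products: AB x AP = -389.44, BC x BP = 446.9, CA x CP = 332.8
All same sign? no

No, outside


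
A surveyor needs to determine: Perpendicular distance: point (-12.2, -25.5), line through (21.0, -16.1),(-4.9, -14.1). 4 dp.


|cross product| = 309.86
|line direction| = sqrt(674.81) = 25.9771
Distance = 309.86/sqrt(674.81) = 11.9282

11.9282


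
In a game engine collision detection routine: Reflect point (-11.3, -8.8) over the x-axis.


Reflection over x-axis: (x,y) -> (x,-y)
(-11.3, -8.8) -> (-11.3, 8.8)

(-11.3, 8.8)


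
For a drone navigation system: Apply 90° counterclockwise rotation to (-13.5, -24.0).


90° CCW: (x,y) -> (-y, x)
(-13.5,-24) -> (24, -13.5)

(24, -13.5)


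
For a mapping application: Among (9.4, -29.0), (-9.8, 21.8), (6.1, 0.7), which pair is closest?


d(P0,P1) = 54.3073, d(P0,P2) = 29.8828, d(P1,P2) = 26.4201
Closest: P1 and P2

Closest pair: (-9.8, 21.8) and (6.1, 0.7), distance = 26.4201


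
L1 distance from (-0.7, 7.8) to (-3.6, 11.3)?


|(-0.7)-(-3.6)| + |7.8-11.3| = 2.9 + 3.5 = 6.4

6.4


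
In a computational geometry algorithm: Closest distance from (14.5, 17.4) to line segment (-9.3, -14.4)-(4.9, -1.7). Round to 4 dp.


Project P onto AB: t = 1 (clamped to [0,1])
Closest point on segment: (4.9, -1.7)
Distance: 21.3769

21.3769


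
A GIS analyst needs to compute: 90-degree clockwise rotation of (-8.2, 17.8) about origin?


90° CW: (x,y) -> (y, -x)
(-8.2,17.8) -> (17.8, 8.2)

(17.8, 8.2)


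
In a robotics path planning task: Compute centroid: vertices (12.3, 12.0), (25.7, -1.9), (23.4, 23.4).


Centroid = ((x_A+x_B+x_C)/3, (y_A+y_B+y_C)/3)
= ((12.3+25.7+23.4)/3, (12+(-1.9)+23.4)/3)
= (20.4667, 11.1667)

(20.4667, 11.1667)


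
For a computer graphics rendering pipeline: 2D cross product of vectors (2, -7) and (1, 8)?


u x v = u_x*v_y - u_y*v_x = 2*8 - (-7)*1
= 16 - (-7) = 23

23


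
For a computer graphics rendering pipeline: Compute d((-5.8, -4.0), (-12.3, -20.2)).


dx=-6.5, dy=-16.2
d^2 = (-6.5)^2 + (-16.2)^2 = 304.69
d = sqrt(304.69) = 17.4554

17.4554


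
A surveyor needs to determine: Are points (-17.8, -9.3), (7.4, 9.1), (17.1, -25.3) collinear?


Cross product: (7.4-(-17.8))*((-25.3)-(-9.3)) - (9.1-(-9.3))*(17.1-(-17.8))
= -1045.36

No, not collinear


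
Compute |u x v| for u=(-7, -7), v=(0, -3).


|u x v| = |(-7)*(-3) - (-7)*0|
= |21 - 0| = 21

21


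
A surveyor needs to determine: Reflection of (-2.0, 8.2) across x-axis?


Reflection over x-axis: (x,y) -> (x,-y)
(-2, 8.2) -> (-2, -8.2)

(-2, -8.2)


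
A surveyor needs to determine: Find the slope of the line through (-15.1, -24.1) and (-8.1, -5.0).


slope = (y2-y1)/(x2-x1) = ((-5)-(-24.1))/((-8.1)-(-15.1)) = 19.1/7 = 2.7286

2.7286


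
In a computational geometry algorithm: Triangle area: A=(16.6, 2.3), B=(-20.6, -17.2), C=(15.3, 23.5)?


Area = |x_A(y_B-y_C) + x_B(y_C-y_A) + x_C(y_A-y_B)|/2
= |(-675.62) + (-436.72) + 298.35|/2
= 813.99/2 = 406.995

406.995


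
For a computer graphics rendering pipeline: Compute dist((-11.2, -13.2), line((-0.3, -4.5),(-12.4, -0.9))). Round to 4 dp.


|cross product| = 144.51
|line direction| = sqrt(159.37) = 12.6242
Distance = 144.51/sqrt(159.37) = 11.4471

11.4471


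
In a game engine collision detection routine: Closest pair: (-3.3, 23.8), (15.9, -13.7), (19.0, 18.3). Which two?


d(P0,P1) = 42.1294, d(P0,P2) = 22.9682, d(P1,P2) = 32.1498
Closest: P0 and P2

Closest pair: (-3.3, 23.8) and (19.0, 18.3), distance = 22.9682


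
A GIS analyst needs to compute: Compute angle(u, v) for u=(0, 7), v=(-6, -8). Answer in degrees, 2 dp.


u.v = -56, |u| = sqrt(49) = 7, |v| = sqrt(100) = 10
cos(theta) = u.v/(|u||v|) = -56/sqrt(4900) = -0.8
theta = acos(-0.8) = 143.13 degrees

143.13 degrees


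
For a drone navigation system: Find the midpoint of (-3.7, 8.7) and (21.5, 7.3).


M = (((-3.7)+21.5)/2, (8.7+7.3)/2)
= (8.9, 8)

(8.9, 8)


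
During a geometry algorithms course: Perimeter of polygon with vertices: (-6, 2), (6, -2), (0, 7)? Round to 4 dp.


Sides: (-6, 2)->(6, -2): sqrt(160) = 12.649111, (6, -2)->(0, 7): sqrt(117) = 10.816654, (0, 7)->(-6, 2): sqrt(61) = 7.81025
Sum = 31.276015
Perimeter = 31.276

31.276


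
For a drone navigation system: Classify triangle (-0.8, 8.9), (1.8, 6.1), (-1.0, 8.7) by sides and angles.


Side lengths squared: AB^2=14.6, BC^2=14.6, CA^2=0.08
Sorted: [0.08, 14.6, 14.6]
By sides: Isosceles, By angles: Acute

Isosceles, Acute


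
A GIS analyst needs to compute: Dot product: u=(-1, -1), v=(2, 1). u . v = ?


u . v = u_x*v_x + u_y*v_y = (-1)*2 + (-1)*1
= (-2) + (-1) = -3

-3


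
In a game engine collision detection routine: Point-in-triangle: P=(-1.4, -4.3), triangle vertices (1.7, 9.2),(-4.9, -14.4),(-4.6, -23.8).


Cross products: AB x AP = 15.94, BC x BP = 35.93, CA x CP = 17.25
All same sign? yes

Yes, inside


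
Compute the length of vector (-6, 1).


|u| = sqrt((-6)^2 + 1^2) = sqrt(37) = 6.0828

6.0828


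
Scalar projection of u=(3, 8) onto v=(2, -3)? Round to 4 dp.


u.v = -18, |v| = sqrt(13) = 3.6056
Scalar projection = u.v / |v| = -18 / sqrt(13) = -4.9923

-4.9923


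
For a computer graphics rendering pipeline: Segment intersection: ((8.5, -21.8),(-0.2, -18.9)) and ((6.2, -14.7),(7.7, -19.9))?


Cross products: d1=1.31, d2=-39.58, d3=-55.1, d4=-14.21
d1*d2 < 0 and d3*d4 < 0? no

No, they don't intersect


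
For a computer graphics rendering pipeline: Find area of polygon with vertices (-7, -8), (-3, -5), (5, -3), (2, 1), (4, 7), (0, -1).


Shoelace sum: ((-7)*(-5) - (-3)*(-8)) + ((-3)*(-3) - 5*(-5)) + (5*1 - 2*(-3)) + (2*7 - 4*1) + (4*(-1) - 0*7) + (0*(-8) - (-7)*(-1))
= 55
Area = |55|/2 = 27.5

27.5


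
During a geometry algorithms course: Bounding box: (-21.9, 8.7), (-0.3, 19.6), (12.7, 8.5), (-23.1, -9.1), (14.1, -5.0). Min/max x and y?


x range: [-23.1, 14.1]
y range: [-9.1, 19.6]
Bounding box: (-23.1,-9.1) to (14.1,19.6)

(-23.1,-9.1) to (14.1,19.6)


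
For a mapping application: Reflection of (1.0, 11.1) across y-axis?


Reflection over y-axis: (x,y) -> (-x,y)
(1, 11.1) -> (-1, 11.1)

(-1, 11.1)


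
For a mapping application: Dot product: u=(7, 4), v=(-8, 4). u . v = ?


u . v = u_x*v_x + u_y*v_y = 7*(-8) + 4*4
= (-56) + 16 = -40

-40


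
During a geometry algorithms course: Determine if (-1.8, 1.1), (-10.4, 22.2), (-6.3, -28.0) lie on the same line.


Cross product: ((-10.4)-(-1.8))*((-28)-1.1) - (22.2-1.1)*((-6.3)-(-1.8))
= 345.21

No, not collinear


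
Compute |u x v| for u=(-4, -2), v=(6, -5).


|u x v| = |(-4)*(-5) - (-2)*6|
= |20 - (-12)| = 32

32


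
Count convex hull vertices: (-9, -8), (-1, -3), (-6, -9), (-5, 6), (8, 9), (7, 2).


Convex hull vertices (CCW): (-9, -8), (-6, -9), (7, 2), (8, 9), (-5, 6)
Count = 5

5


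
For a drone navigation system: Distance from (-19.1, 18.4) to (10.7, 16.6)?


dx=29.8, dy=-1.8
d^2 = 29.8^2 + (-1.8)^2 = 891.28
d = sqrt(891.28) = 29.8543

29.8543


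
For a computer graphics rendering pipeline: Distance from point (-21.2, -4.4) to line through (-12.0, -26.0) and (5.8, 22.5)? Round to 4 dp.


|cross product| = 830.68
|line direction| = sqrt(2669.09) = 51.6632
Distance = 830.68/sqrt(2669.09) = 16.0787

16.0787


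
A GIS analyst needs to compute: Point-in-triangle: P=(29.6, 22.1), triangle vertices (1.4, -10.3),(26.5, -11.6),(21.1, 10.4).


Cross products: AB x AP = 849.9, BC x BP = -250.18, CA x CP = -54.54
All same sign? no

No, outside


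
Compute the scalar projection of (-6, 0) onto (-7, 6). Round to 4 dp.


u.v = 42, |v| = sqrt(85) = 9.2195
Scalar projection = u.v / |v| = 42 / sqrt(85) = 4.5555

4.5555


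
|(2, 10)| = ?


|u| = sqrt(2^2 + 10^2) = sqrt(104) = 10.198

10.198


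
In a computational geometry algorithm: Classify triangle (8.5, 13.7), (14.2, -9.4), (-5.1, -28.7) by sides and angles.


Side lengths squared: AB^2=566.1, BC^2=744.98, CA^2=1982.72
Sorted: [566.1, 744.98, 1982.72]
By sides: Scalene, By angles: Obtuse

Scalene, Obtuse


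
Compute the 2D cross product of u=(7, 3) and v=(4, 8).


u x v = u_x*v_y - u_y*v_x = 7*8 - 3*4
= 56 - 12 = 44

44


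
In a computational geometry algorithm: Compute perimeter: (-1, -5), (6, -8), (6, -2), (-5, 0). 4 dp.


Sides: (-1, -5)->(6, -8): sqrt(58) = 7.615773, (6, -8)->(6, -2): sqrt(36) = 6, (6, -2)->(-5, 0): sqrt(125) = 11.18034, (-5, 0)->(-1, -5): sqrt(41) = 6.403124
Sum = 31.199237
Perimeter = 31.1992

31.1992


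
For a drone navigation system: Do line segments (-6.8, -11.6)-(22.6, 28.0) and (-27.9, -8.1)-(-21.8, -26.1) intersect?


Cross products: d1=358.45, d2=1129.21, d3=938.46, d4=167.7
d1*d2 < 0 and d3*d4 < 0? no

No, they don't intersect


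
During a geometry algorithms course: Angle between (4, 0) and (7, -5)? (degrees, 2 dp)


u.v = 28, |u| = sqrt(16) = 4, |v| = sqrt(74) = 8.6023
cos(theta) = u.v/(|u||v|) = 28/sqrt(1184) = 0.813733
theta = acos(0.813733) = 35.54 degrees

35.54 degrees


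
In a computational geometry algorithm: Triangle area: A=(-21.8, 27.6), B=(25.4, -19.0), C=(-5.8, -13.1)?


Area = |x_A(y_B-y_C) + x_B(y_C-y_A) + x_C(y_A-y_B)|/2
= |128.62 + (-1033.78) + (-270.28)|/2
= 1175.44/2 = 587.72

587.72


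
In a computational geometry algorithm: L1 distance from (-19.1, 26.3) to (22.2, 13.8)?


|(-19.1)-22.2| + |26.3-13.8| = 41.3 + 12.5 = 53.8

53.8


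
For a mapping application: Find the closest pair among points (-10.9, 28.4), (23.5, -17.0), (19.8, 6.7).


d(P0,P1) = 56.9607, d(P0,P2) = 37.5949, d(P1,P2) = 23.9871
Closest: P1 and P2

Closest pair: (23.5, -17.0) and (19.8, 6.7), distance = 23.9871


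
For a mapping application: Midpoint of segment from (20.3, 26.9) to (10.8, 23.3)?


M = ((20.3+10.8)/2, (26.9+23.3)/2)
= (15.55, 25.1)

(15.55, 25.1)


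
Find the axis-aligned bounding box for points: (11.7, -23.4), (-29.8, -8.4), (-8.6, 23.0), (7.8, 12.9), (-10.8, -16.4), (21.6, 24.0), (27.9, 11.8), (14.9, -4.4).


x range: [-29.8, 27.9]
y range: [-23.4, 24]
Bounding box: (-29.8,-23.4) to (27.9,24)

(-29.8,-23.4) to (27.9,24)


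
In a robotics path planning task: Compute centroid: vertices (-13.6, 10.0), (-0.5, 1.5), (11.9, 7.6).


Centroid = ((x_A+x_B+x_C)/3, (y_A+y_B+y_C)/3)
= (((-13.6)+(-0.5)+11.9)/3, (10+1.5+7.6)/3)
= (-0.7333, 6.3667)

(-0.7333, 6.3667)


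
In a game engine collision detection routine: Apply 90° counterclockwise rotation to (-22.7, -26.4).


90° CCW: (x,y) -> (-y, x)
(-22.7,-26.4) -> (26.4, -22.7)

(26.4, -22.7)


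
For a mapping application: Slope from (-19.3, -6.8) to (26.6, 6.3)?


slope = (y2-y1)/(x2-x1) = (6.3-(-6.8))/(26.6-(-19.3)) = 13.1/45.9 = 0.2854

0.2854


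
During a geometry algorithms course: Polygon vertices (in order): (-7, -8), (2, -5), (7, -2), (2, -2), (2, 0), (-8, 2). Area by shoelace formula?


Shoelace sum: ((-7)*(-5) - 2*(-8)) + (2*(-2) - 7*(-5)) + (7*(-2) - 2*(-2)) + (2*0 - 2*(-2)) + (2*2 - (-8)*0) + ((-8)*(-8) - (-7)*2)
= 158
Area = |158|/2 = 79

79


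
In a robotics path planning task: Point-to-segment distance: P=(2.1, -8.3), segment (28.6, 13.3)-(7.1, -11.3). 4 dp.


Project P onto AB: t = 1 (clamped to [0,1])
Closest point on segment: (7.1, -11.3)
Distance: 5.831

5.831


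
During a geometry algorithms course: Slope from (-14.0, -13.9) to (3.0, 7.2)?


slope = (y2-y1)/(x2-x1) = (7.2-(-13.9))/(3-(-14)) = 21.1/17 = 1.2412

1.2412


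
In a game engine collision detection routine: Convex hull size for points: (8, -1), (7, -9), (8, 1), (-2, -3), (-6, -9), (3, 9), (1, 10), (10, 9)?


Convex hull vertices (CCW): (-6, -9), (7, -9), (10, 9), (1, 10)
Count = 4

4


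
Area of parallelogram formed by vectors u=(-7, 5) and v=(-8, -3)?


|u x v| = |(-7)*(-3) - 5*(-8)|
= |21 - (-40)| = 61

61


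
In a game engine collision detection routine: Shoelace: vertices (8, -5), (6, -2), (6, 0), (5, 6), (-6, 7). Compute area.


Shoelace sum: (8*(-2) - 6*(-5)) + (6*0 - 6*(-2)) + (6*6 - 5*0) + (5*7 - (-6)*6) + ((-6)*(-5) - 8*7)
= 107
Area = |107|/2 = 53.5

53.5


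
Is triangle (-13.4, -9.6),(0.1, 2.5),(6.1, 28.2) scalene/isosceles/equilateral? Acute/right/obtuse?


Side lengths squared: AB^2=328.66, BC^2=696.49, CA^2=1809.09
Sorted: [328.66, 696.49, 1809.09]
By sides: Scalene, By angles: Obtuse

Scalene, Obtuse


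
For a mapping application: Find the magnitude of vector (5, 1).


|u| = sqrt(5^2 + 1^2) = sqrt(26) = 5.099

5.099


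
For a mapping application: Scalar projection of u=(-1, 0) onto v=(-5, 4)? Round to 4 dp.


u.v = 5, |v| = sqrt(41) = 6.4031
Scalar projection = u.v / |v| = 5 / sqrt(41) = 0.7809

0.7809


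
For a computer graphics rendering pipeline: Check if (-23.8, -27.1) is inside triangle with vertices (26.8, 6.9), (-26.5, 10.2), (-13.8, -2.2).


Cross products: AB x AP = 1979.18, BC x BP = -440.23, CA x CP = -919.94
All same sign? no

No, outside


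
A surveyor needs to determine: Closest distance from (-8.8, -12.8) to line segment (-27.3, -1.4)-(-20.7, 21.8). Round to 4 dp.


Project P onto AB: t = 0 (clamped to [0,1])
Closest point on segment: (-27.3, -1.4)
Distance: 21.7304

21.7304


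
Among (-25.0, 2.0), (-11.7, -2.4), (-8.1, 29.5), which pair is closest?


d(P0,P1) = 14.0089, d(P0,P2) = 32.2779, d(P1,P2) = 32.1025
Closest: P0 and P1

Closest pair: (-25.0, 2.0) and (-11.7, -2.4), distance = 14.0089


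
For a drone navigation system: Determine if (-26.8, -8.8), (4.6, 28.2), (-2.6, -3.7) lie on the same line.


Cross product: (4.6-(-26.8))*((-3.7)-(-8.8)) - (28.2-(-8.8))*((-2.6)-(-26.8))
= -735.26

No, not collinear


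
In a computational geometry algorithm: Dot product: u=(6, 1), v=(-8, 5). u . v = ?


u . v = u_x*v_x + u_y*v_y = 6*(-8) + 1*5
= (-48) + 5 = -43

-43


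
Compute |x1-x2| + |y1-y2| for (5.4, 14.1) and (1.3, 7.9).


|5.4-1.3| + |14.1-7.9| = 4.1 + 6.2 = 10.3

10.3


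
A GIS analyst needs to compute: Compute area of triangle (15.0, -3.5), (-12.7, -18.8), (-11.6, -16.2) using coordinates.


Area = |x_A(y_B-y_C) + x_B(y_C-y_A) + x_C(y_A-y_B)|/2
= |(-39) + 161.29 + (-177.48)|/2
= 55.19/2 = 27.595

27.595


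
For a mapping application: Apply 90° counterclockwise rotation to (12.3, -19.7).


90° CCW: (x,y) -> (-y, x)
(12.3,-19.7) -> (19.7, 12.3)

(19.7, 12.3)


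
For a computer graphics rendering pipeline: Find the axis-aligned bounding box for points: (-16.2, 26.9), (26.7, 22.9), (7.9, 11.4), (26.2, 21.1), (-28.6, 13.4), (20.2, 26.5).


x range: [-28.6, 26.7]
y range: [11.4, 26.9]
Bounding box: (-28.6,11.4) to (26.7,26.9)

(-28.6,11.4) to (26.7,26.9)


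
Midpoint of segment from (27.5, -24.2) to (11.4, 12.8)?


M = ((27.5+11.4)/2, ((-24.2)+12.8)/2)
= (19.45, -5.7)

(19.45, -5.7)


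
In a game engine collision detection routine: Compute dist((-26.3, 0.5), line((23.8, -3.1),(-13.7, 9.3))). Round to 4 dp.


|cross product| = 486.24
|line direction| = sqrt(1560.01) = 39.497
Distance = 486.24/sqrt(1560.01) = 12.3108

12.3108


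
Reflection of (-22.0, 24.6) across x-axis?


Reflection over x-axis: (x,y) -> (x,-y)
(-22, 24.6) -> (-22, -24.6)

(-22, -24.6)


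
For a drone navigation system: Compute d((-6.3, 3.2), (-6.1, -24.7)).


dx=0.2, dy=-27.9
d^2 = 0.2^2 + (-27.9)^2 = 778.45
d = sqrt(778.45) = 27.9007

27.9007


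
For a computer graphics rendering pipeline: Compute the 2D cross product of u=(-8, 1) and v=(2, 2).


u x v = u_x*v_y - u_y*v_x = (-8)*2 - 1*2
= (-16) - 2 = -18

-18


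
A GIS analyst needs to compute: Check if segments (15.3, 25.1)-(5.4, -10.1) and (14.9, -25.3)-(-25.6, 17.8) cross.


Cross products: d1=-2058.44, d2=-206.15, d3=484.88, d4=-1367.41
d1*d2 < 0 and d3*d4 < 0? no

No, they don't intersect


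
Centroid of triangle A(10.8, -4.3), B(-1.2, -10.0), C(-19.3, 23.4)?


Centroid = ((x_A+x_B+x_C)/3, (y_A+y_B+y_C)/3)
= ((10.8+(-1.2)+(-19.3))/3, ((-4.3)+(-10)+23.4)/3)
= (-3.2333, 3.0333)

(-3.2333, 3.0333)


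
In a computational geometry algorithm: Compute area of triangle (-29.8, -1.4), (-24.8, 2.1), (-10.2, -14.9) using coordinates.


Area = |x_A(y_B-y_C) + x_B(y_C-y_A) + x_C(y_A-y_B)|/2
= |(-506.6) + 334.8 + 35.7|/2
= 136.1/2 = 68.05

68.05


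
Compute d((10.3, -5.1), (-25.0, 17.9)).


dx=-35.3, dy=23
d^2 = (-35.3)^2 + 23^2 = 1775.09
d = sqrt(1775.09) = 42.1318

42.1318


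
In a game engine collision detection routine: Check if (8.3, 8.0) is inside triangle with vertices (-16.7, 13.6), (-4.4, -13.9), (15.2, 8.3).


Cross products: AB x AP = 618.62, BC x BP = 147.3, CA x CP = 46.14
All same sign? yes

Yes, inside


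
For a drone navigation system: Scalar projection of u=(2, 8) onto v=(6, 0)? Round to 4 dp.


u.v = 12, |v| = sqrt(36) = 6
Scalar projection = u.v / |v| = 12 / sqrt(36) = 2

2


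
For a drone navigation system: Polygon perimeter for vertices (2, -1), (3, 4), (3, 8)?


Sides: (2, -1)->(3, 4): sqrt(26) = 5.09902, (3, 4)->(3, 8): sqrt(16) = 4, (3, 8)->(2, -1): sqrt(82) = 9.055385
Sum = 18.154405
Perimeter = 18.1544

18.1544


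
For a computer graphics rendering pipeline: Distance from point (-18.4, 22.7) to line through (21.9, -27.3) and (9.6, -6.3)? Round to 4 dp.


|cross product| = 231.3
|line direction| = sqrt(592.29) = 24.337
Distance = 231.3/sqrt(592.29) = 9.504

9.504


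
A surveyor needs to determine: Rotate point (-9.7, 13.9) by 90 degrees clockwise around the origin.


90° CW: (x,y) -> (y, -x)
(-9.7,13.9) -> (13.9, 9.7)

(13.9, 9.7)


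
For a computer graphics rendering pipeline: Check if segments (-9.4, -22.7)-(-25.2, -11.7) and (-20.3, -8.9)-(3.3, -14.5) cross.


Cross products: d1=-264.64, d2=-93.52, d3=-98.14, d4=-269.26
d1*d2 < 0 and d3*d4 < 0? no

No, they don't intersect


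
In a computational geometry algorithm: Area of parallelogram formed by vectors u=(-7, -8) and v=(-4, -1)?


|u x v| = |(-7)*(-1) - (-8)*(-4)|
= |7 - 32| = 25

25


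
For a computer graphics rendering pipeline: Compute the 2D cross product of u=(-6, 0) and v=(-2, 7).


u x v = u_x*v_y - u_y*v_x = (-6)*7 - 0*(-2)
= (-42) - 0 = -42

-42


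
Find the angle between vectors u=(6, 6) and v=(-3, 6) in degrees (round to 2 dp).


u.v = 18, |u| = sqrt(72) = 8.4853, |v| = sqrt(45) = 6.7082
cos(theta) = u.v/(|u||v|) = 18/sqrt(3240) = 0.316228
theta = acos(0.316228) = 71.57 degrees

71.57 degrees


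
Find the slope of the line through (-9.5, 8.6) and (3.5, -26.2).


slope = (y2-y1)/(x2-x1) = ((-26.2)-8.6)/(3.5-(-9.5)) = (-34.8)/13 = -2.6769

-2.6769


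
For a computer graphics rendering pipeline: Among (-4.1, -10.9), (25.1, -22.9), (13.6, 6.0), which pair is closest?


d(P0,P1) = 31.5696, d(P0,P2) = 24.4724, d(P1,P2) = 31.104
Closest: P0 and P2

Closest pair: (-4.1, -10.9) and (13.6, 6.0), distance = 24.4724


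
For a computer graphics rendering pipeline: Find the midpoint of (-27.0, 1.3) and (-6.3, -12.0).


M = (((-27)+(-6.3))/2, (1.3+(-12))/2)
= (-16.65, -5.35)

(-16.65, -5.35)


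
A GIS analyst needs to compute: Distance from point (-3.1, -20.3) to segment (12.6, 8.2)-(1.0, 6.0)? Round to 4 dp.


Project P onto AB: t = 1 (clamped to [0,1])
Closest point on segment: (1, 6)
Distance: 26.6177

26.6177


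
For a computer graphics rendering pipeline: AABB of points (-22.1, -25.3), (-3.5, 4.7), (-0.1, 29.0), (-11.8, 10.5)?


x range: [-22.1, -0.1]
y range: [-25.3, 29]
Bounding box: (-22.1,-25.3) to (-0.1,29)

(-22.1,-25.3) to (-0.1,29)


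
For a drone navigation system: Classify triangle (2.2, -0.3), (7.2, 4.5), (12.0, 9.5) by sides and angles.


Side lengths squared: AB^2=48.04, BC^2=48.04, CA^2=192.08
Sorted: [48.04, 48.04, 192.08]
By sides: Isosceles, By angles: Obtuse

Isosceles, Obtuse


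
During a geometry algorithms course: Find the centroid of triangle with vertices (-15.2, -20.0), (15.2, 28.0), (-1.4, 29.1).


Centroid = ((x_A+x_B+x_C)/3, (y_A+y_B+y_C)/3)
= (((-15.2)+15.2+(-1.4))/3, ((-20)+28+29.1)/3)
= (-0.4667, 12.3667)

(-0.4667, 12.3667)
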